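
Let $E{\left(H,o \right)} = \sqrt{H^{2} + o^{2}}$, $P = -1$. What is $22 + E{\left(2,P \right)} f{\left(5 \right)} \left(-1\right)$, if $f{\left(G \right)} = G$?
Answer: $22 - 5 \sqrt{5} \approx 10.82$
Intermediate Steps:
$22 + E{\left(2,P \right)} f{\left(5 \right)} \left(-1\right) = 22 + \sqrt{2^{2} + \left(-1\right)^{2}} \cdot 5 \left(-1\right) = 22 + \sqrt{4 + 1} \cdot 5 \left(-1\right) = 22 + \sqrt{5} \cdot 5 \left(-1\right) = 22 + 5 \sqrt{5} \left(-1\right) = 22 - 5 \sqrt{5}$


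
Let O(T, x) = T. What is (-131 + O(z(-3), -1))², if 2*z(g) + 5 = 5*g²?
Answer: 12321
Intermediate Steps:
z(g) = -5/2 + 5*g²/2 (z(g) = -5/2 + (5*g²)/2 = -5/2 + 5*g²/2)
(-131 + O(z(-3), -1))² = (-131 + (-5/2 + (5/2)*(-3)²))² = (-131 + (-5/2 + (5/2)*9))² = (-131 + (-5/2 + 45/2))² = (-131 + 20)² = (-111)² = 12321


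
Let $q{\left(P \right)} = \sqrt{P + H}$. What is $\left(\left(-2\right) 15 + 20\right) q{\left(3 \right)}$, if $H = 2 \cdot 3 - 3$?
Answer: $- 10 \sqrt{6} \approx -24.495$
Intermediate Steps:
$H = 3$ ($H = 6 - 3 = 3$)
$q{\left(P \right)} = \sqrt{3 + P}$ ($q{\left(P \right)} = \sqrt{P + 3} = \sqrt{3 + P}$)
$\left(\left(-2\right) 15 + 20\right) q{\left(3 \right)} = \left(\left(-2\right) 15 + 20\right) \sqrt{3 + 3} = \left(-30 + 20\right) \sqrt{6} = - 10 \sqrt{6}$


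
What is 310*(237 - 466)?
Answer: -70990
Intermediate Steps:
310*(237 - 466) = 310*(-229) = -70990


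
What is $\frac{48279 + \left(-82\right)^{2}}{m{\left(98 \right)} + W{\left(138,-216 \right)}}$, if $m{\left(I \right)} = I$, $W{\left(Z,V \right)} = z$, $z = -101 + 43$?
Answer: $\frac{55003}{40} \approx 1375.1$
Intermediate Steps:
$z = -58$
$W{\left(Z,V \right)} = -58$
$\frac{48279 + \left(-82\right)^{2}}{m{\left(98 \right)} + W{\left(138,-216 \right)}} = \frac{48279 + \left(-82\right)^{2}}{98 - 58} = \frac{48279 + 6724}{40} = 55003 \cdot \frac{1}{40} = \frac{55003}{40}$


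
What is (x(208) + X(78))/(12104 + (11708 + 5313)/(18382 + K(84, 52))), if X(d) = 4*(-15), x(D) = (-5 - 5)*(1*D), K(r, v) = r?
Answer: -7903448/44705897 ≈ -0.17679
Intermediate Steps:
x(D) = -10*D
X(d) = -60
(x(208) + X(78))/(12104 + (11708 + 5313)/(18382 + K(84, 52))) = (-10*208 - 60)/(12104 + (11708 + 5313)/(18382 + 84)) = (-2080 - 60)/(12104 + 17021/18466) = -2140/(12104 + 17021*(1/18466)) = -2140/(12104 + 17021/18466) = -2140/223529485/18466 = -2140*18466/223529485 = -7903448/44705897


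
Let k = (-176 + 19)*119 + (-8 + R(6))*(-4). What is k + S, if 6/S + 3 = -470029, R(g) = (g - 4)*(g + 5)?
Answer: -4403964827/235016 ≈ -18739.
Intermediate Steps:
R(g) = (-4 + g)*(5 + g)
S = -3/235016 (S = 6/(-3 - 470029) = 6/(-470032) = 6*(-1/470032) = -3/235016 ≈ -1.2765e-5)
k = -18739 (k = (-176 + 19)*119 + (-8 + (-20 + 6 + 6²))*(-4) = -157*119 + (-8 + (-20 + 6 + 36))*(-4) = -18683 + (-8 + 22)*(-4) = -18683 + 14*(-4) = -18683 - 56 = -18739)
k + S = -18739 - 3/235016 = -4403964827/235016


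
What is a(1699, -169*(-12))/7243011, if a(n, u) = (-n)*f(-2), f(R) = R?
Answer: 3398/7243011 ≈ 0.00046914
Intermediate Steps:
a(n, u) = 2*n (a(n, u) = -n*(-2) = 2*n)
a(1699, -169*(-12))/7243011 = (2*1699)/7243011 = 3398*(1/7243011) = 3398/7243011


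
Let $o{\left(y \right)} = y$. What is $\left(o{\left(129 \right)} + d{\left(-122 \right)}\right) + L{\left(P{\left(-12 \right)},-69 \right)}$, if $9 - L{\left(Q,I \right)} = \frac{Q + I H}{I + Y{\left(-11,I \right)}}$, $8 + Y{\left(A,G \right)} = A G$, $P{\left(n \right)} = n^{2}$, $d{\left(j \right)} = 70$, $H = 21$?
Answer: $\frac{143161}{682} \approx 209.91$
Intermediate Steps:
$Y{\left(A,G \right)} = -8 + A G$
$L{\left(Q,I \right)} = 9 - \frac{Q + 21 I}{-8 - 10 I}$ ($L{\left(Q,I \right)} = 9 - \frac{Q + I 21}{I - \left(8 + 11 I\right)} = 9 - \frac{Q + 21 I}{-8 - 10 I}$)
$\left(o{\left(129 \right)} + d{\left(-122 \right)}\right) + L{\left(P{\left(-12 \right)},-69 \right)} = \left(129 + 70\right) + \frac{72 + \left(-12\right)^{2} + 111 \left(-69\right)}{2 \left(4 + 5 \left(-69\right)\right)} = 199 + \frac{72 + 144 - 7659}{2 \left(4 - 345\right)} = 199 + \frac{1}{2} \frac{1}{-341} \left(-7443\right) = 199 + \frac{1}{2} \left(- \frac{1}{341}\right) \left(-7443\right) = 199 + \frac{7443}{682} = \frac{143161}{682}$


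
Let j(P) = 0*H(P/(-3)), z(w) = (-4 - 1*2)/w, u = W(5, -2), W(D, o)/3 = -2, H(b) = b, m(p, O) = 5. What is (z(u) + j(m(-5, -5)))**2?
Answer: 1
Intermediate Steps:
W(D, o) = -6 (W(D, o) = 3*(-2) = -6)
u = -6
z(w) = -6/w (z(w) = (-4 - 2)/w = -6/w)
j(P) = 0 (j(P) = 0*(P/(-3)) = 0*(P*(-1/3)) = 0*(-P/3) = 0)
(z(u) + j(m(-5, -5)))**2 = (-6/(-6) + 0)**2 = (-6*(-1/6) + 0)**2 = (1 + 0)**2 = 1**2 = 1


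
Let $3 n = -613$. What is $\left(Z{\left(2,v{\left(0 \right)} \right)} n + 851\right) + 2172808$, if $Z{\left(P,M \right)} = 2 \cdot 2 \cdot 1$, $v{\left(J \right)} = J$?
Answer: $\frac{6518525}{3} \approx 2.1728 \cdot 10^{6}$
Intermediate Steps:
$n = - \frac{613}{3}$ ($n = \frac{1}{3} \left(-613\right) = - \frac{613}{3} \approx -204.33$)
$Z{\left(P,M \right)} = 4$ ($Z{\left(P,M \right)} = 4 \cdot 1 = 4$)
$\left(Z{\left(2,v{\left(0 \right)} \right)} n + 851\right) + 2172808 = \left(4 \left(- \frac{613}{3}\right) + 851\right) + 2172808 = \left(- \frac{2452}{3} + 851\right) + 2172808 = \frac{101}{3} + 2172808 = \frac{6518525}{3}$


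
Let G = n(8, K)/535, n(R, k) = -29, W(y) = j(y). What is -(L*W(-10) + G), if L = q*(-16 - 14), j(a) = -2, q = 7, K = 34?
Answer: -224671/535 ≈ -419.95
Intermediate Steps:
W(y) = -2
L = -210 (L = 7*(-16 - 14) = 7*(-30) = -210)
G = -29/535 ≈ -0.054206
-(L*W(-10) + G) = -(-210*(-2) - 29/535) = -(420 - 29/535) = -1*224671/535 = -224671/535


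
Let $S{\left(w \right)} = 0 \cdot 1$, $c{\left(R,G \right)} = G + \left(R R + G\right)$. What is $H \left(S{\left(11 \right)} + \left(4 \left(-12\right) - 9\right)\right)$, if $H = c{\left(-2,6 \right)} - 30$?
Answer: $798$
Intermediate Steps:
$c{\left(R,G \right)} = R^{2} + 2 G$ ($c{\left(R,G \right)} = G + \left(R^{2} + G\right) = G + \left(G + R^{2}\right) = R^{2} + 2 G$)
$S{\left(w \right)} = 0$
$H = -14$ ($H = \left(\left(-2\right)^{2} + 2 \cdot 6\right) - 30 = \left(4 + 12\right) - 30 = 16 - 30 = -14$)
$H \left(S{\left(11 \right)} + \left(4 \left(-12\right) - 9\right)\right) = - 14 \left(0 + \left(4 \left(-12\right) - 9\right)\right) = - 14 \left(0 - 57\right) = \left(-14\right) \left(-57\right) = 798$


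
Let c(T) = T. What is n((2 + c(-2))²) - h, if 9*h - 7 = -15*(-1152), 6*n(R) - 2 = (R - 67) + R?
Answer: -34769/18 ≈ -1931.6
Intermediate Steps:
n(R) = -65/6 + R/3 (n(R) = ⅓ + ((R - 67) + R)/6 = ⅓ + ((-67 + R) + R)/6 = ⅓ + (-67 + 2*R)/6 = ⅓ + (-67/6 + R/3) = -65/6 + R/3)
h = 17287/9 (h = 7/9 + (-15*(-1152))/9 = 7/9 + (⅑)*17280 = 7/9 + 1920 = 17287/9 ≈ 1920.8)
n((2 + c(-2))²) - h = (-65/6 + (2 - 2)²/3) - 1*17287/9 = (-65/6 + (⅓)*0²) - 17287/9 = (-65/6 + (⅓)*0) - 17287/9 = (-65/6 + 0) - 17287/9 = -65/6 - 17287/9 = -34769/18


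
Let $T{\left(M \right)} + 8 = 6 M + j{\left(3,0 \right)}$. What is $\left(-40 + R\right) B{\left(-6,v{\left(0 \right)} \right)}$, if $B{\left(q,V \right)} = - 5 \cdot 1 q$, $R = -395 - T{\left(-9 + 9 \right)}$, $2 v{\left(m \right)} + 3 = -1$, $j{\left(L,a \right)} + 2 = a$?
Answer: $-12750$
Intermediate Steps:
$j{\left(L,a \right)} = -2 + a$
$v{\left(m \right)} = -2$ ($v{\left(m \right)} = - \frac{3}{2} + \frac{1}{2} \left(-1\right) = - \frac{3}{2} - \frac{1}{2} = -2$)
$T{\left(M \right)} = -10 + 6 M$ ($T{\left(M \right)} = -8 + \left(6 M + \left(-2 + 0\right)\right) = -8 + \left(6 M - 2\right) = -8 + \left(-2 + 6 M\right) = -10 + 6 M$)
$R = -385$ ($R = -395 - \left(-10 + 6 \left(-9 + 9\right)\right) = -395 - \left(-10 + 6 \cdot 0\right) = -395 - \left(-10 + 0\right) = -395 - -10 = -395 + 10 = -385$)
$B{\left(q,V \right)} = - 5 q$
$\left(-40 + R\right) B{\left(-6,v{\left(0 \right)} \right)} = \left(-40 - 385\right) \left(\left(-5\right) \left(-6\right)\right) = \left(-425\right) 30 = -12750$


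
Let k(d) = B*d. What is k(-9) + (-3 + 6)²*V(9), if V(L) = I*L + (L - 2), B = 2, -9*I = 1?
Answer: 36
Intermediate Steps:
I = -⅑ (I = -⅑*1 = -⅑ ≈ -0.11111)
k(d) = 2*d
V(L) = -2 + 8*L/9 (V(L) = -L/9 + (L - 2) = -L/9 + (-2 + L) = -2 + 8*L/9)
k(-9) + (-3 + 6)²*V(9) = 2*(-9) + (-3 + 6)²*(-2 + (8/9)*9) = -18 + 3²*(-2 + 8) = -18 + 9*6 = -18 + 54 = 36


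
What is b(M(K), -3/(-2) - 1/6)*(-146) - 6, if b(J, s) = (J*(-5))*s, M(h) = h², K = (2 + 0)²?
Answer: 46702/3 ≈ 15567.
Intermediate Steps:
K = 4 (K = 2² = 4)
b(J, s) = -5*J*s (b(J, s) = (-5*J)*s = -5*J*s)
b(M(K), -3/(-2) - 1/6)*(-146) - 6 = -5*4²*(-3/(-2) - 1/6)*(-146) - 6 = -5*16*(-3*(-½) - 1*⅙)*(-146) - 6 = -5*16*(3/2 - ⅙)*(-146) - 6 = -5*16*4/3*(-146) - 6 = -320/3*(-146) - 6 = 46720/3 - 6 = 46702/3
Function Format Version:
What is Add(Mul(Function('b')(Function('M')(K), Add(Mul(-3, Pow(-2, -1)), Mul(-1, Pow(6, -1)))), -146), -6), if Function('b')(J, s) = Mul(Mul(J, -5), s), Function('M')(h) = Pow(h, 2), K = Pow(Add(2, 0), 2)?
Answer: Rational(46702, 3) ≈ 15567.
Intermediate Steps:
K = 4 (K = Pow(2, 2) = 4)
Function('b')(J, s) = Mul(-5, J, s) (Function('b')(J, s) = Mul(Mul(-5, J), s) = Mul(-5, J, s))
Add(Mul(Function('b')(Function('M')(K), Add(Mul(-3, Pow(-2, -1)), Mul(-1, Pow(6, -1)))), -146), -6) = Add(Mul(Mul(-5, Pow(4, 2), Add(Mul(-3, Pow(-2, -1)), Mul(-1, Pow(6, -1)))), -146), -6) = Add(Mul(Mul(-5, 16, Add(Mul(-3, Rational(-1, 2)), Mul(-1, Rational(1, 6)))), -146), -6) = Add(Mul(Mul(-5, 16, Add(Rational(3, 2), Rational(-1, 6))), -146), -6) = Add(Mul(Mul(-5, 16, Rational(4, 3)), -146), -6) = Add(Mul(Rational(-320, 3), -146), -6) = Add(Rational(46720, 3), -6) = Rational(46702, 3)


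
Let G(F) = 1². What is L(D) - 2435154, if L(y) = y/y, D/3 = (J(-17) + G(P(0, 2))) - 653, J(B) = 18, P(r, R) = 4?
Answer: -2435153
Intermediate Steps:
G(F) = 1
D = -1902 (D = 3*((18 + 1) - 653) = 3*(19 - 653) = 3*(-634) = -1902)
L(y) = 1
L(D) - 2435154 = 1 - 2435154 = -2435153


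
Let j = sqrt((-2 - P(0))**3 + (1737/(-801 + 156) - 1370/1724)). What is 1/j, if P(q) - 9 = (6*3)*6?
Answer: -I*sqrt(6431180888335910)/104103721281 ≈ -0.00077033*I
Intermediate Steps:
P(q) = 117 (P(q) = 9 + (6*3)*6 = 9 + 18*6 = 9 + 108 = 117)
j = 3*I*sqrt(6431180888335910)/185330 (j = sqrt((-2 - 1*117)**3 + (1737/(-801 + 156) - 1370/1724)) = sqrt((-2 - 117)**3 + (1737/(-645) - 1370*1/1724)) = sqrt((-119)**3 + (1737*(-1/645) - 685/862)) = sqrt(-1685159 + (-579/215 - 685/862)) = sqrt(-1685159 - 646373/185330) = sqrt(-312311163843/185330) = 3*I*sqrt(6431180888335910)/185330 ≈ 1298.1*I)
1/j = 1/(3*I*sqrt(6431180888335910)/185330) = -I*sqrt(6431180888335910)/104103721281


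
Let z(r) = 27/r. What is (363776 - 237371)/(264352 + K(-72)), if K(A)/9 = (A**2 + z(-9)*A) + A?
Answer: 126405/312304 ≈ 0.40475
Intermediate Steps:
K(A) = -18*A + 9*A**2 (K(A) = 9*((A**2 + (27/(-9))*A) + A) = 9*((A**2 + (27*(-1/9))*A) + A) = 9*((A**2 - 3*A) + A) = 9*(A**2 - 2*A) = -18*A + 9*A**2)
(363776 - 237371)/(264352 + K(-72)) = (363776 - 237371)/(264352 + 9*(-72)*(-2 - 72)) = 126405/(264352 + 9*(-72)*(-74)) = 126405/(264352 + 47952) = 126405/312304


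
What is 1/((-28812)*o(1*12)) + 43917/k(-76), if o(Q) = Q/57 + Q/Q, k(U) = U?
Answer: -3637842917/6295422 ≈ -577.86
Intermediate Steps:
o(Q) = 1 + Q/57 (o(Q) = Q*(1/57) + 1 = Q/57 + 1 = 1 + Q/57)
1/((-28812)*o(1*12)) + 43917/k(-76) = 1/((-28812)*(1 + (1*12)/57)) + 43917/(-76) = -1/(28812*(1 + (1/57)*12)) + 43917*(-1/76) = -1/(28812*(1 + 4/19)) - 43917/76 = -1/(28812*23/19) - 43917/76 = -1/28812*19/23 - 43917/76 = -19/662676 - 43917/76 = -3637842917/6295422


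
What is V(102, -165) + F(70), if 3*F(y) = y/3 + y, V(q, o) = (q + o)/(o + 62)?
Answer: 29407/927 ≈ 31.723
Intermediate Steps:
V(q, o) = (o + q)/(62 + o)
F(y) = 4*y/9 (F(y) = (y/3 + y)/3 = (4*y/3)/3 = 4*y/9)
V(102, -165) + F(70) = (-165 + 102)/(62 - 165) + (4/9)*70 = -63/(-103) + 280/9 = -1/103*(-63) + 280/9 = 63/103 + 280/9 = 29407/927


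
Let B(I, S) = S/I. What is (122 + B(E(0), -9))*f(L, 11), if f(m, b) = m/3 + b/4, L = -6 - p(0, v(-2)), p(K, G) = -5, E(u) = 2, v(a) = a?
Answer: 6815/24 ≈ 283.96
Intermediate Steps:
L = -1 (L = -6 - 1*(-5) = -6 + 5 = -1)
f(m, b) = m/3 + b/4 (f(m, b) = m*(⅓) + b*(¼) = m/3 + b/4)
(122 + B(E(0), -9))*f(L, 11) = (122 - 9/2)*((⅓)*(-1) + (¼)*11) = (122 - 9*½)*(-⅓ + 11/4) = (122 - 9/2)*(29/12) = (235/2)*(29/12) = 6815/24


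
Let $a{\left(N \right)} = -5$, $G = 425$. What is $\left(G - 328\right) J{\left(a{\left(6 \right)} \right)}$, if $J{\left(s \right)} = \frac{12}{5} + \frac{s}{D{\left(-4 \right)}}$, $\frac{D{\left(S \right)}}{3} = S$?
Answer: $\frac{16393}{60} \approx 273.22$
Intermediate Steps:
$D{\left(S \right)} = 3 S$
$J{\left(s \right)} = \frac{12}{5} - \frac{s}{12}$ ($J{\left(s \right)} = \frac{12}{5} + \frac{s}{3 \left(-4\right)} = 12 \cdot \frac{1}{5} + \frac{s}{-12} = \frac{12}{5} + s \left(- \frac{1}{12}\right) = \frac{12}{5} - \frac{s}{12}$)
$\left(G - 328\right) J{\left(a{\left(6 \right)} \right)} = \left(425 - 328\right) \left(\frac{12}{5} - - \frac{5}{12}\right) = 97 \left(\frac{12}{5} + \frac{5}{12}\right) = 97 \cdot \frac{169}{60} = \frac{16393}{60}$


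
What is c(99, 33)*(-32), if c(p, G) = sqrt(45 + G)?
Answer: -32*sqrt(78) ≈ -282.62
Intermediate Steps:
c(99, 33)*(-32) = sqrt(45 + 33)*(-32) = sqrt(78)*(-32) = -32*sqrt(78)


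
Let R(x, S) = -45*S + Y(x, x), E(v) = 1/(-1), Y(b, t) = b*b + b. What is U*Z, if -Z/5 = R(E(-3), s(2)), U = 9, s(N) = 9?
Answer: 18225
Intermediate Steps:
Y(b, t) = b + b**2 (Y(b, t) = b**2 + b = b + b**2)
E(v) = -1
R(x, S) = -45*S + x*(1 + x)
Z = 2025 (Z = -5*(-45*9 - (1 - 1)) = -5*(-405 - 1*0) = -5*(-405 + 0) = -5*(-405) = 2025)
U*Z = 9*2025 = 18225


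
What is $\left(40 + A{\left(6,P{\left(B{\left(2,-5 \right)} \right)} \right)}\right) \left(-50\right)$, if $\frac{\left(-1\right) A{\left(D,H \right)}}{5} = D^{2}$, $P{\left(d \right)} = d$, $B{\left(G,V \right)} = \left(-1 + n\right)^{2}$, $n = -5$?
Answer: $7000$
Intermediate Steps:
$B{\left(G,V \right)} = 36$ ($B{\left(G,V \right)} = \left(-1 - 5\right)^{2} = \left(-6\right)^{2} = 36$)
$A{\left(D,H \right)} = - 5 D^{2}$
$\left(40 + A{\left(6,P{\left(B{\left(2,-5 \right)} \right)} \right)}\right) \left(-50\right) = \left(40 - 5 \cdot 6^{2}\right) \left(-50\right) = \left(40 - 180\right) \left(-50\right) = \left(-140\right) \left(-50\right) = 7000$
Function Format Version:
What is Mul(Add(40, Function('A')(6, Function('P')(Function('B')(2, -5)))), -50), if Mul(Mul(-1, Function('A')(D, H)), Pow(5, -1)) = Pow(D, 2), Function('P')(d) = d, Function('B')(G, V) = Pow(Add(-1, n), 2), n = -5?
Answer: 7000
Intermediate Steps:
Function('B')(G, V) = 36 (Function('B')(G, V) = Pow(Add(-1, -5), 2) = Pow(-6, 2) = 36)
Function('A')(D, H) = Mul(-5, Pow(D, 2))
Mul(Add(40, Function('A')(6, Function('P')(Function('B')(2, -5)))), -50) = Mul(Add(40, Mul(-5, Pow(6, 2))), -50) = Mul(Add(40, Mul(-5, 36)), -50) = Mul(Add(40, -180), -50) = Mul(-140, -50) = 7000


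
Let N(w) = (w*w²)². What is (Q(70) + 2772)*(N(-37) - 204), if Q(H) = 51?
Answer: 7243045076715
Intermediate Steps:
N(w) = w⁶ (N(w) = (w³)² = w⁶)
(Q(70) + 2772)*(N(-37) - 204) = (51 + 2772)*((-37)⁶ - 204) = 2823*(2565726409 - 204) = 2823*2565726205 = 7243045076715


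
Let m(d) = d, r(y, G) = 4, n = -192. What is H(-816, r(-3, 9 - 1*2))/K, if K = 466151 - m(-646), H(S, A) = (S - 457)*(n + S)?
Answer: 427728/155599 ≈ 2.7489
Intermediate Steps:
H(S, A) = (-457 + S)*(-192 + S) (H(S, A) = (S - 457)*(-192 + S) = (-457 + S)*(-192 + S))
K = 466797 (K = 466151 - 1*(-646) = 466151 + 646 = 466797)
H(-816, r(-3, 9 - 1*2))/K = (87744 + (-816)² - 649*(-816))/466797 = (87744 + 665856 + 529584)*(1/466797) = 1283184*(1/466797) = 427728/155599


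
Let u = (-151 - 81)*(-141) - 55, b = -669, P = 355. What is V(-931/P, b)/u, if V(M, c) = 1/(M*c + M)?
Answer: 355/20309649556 ≈ 1.7479e-8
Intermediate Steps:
u = 32657 (u = -232*(-141) - 55 = 32712 - 55 = 32657)
V(M, c) = 1/(M + M*c)
V(-931/P, b)/u = (1/(((-931/355))*(1 - 669)))/32657 = (1/(-931*1/355*(-668)))*(1/32657) = (-1/668/(-931/355))*(1/32657) = -355/931*(-1/668)*(1/32657) = (355/621908)*(1/32657) = 355/20309649556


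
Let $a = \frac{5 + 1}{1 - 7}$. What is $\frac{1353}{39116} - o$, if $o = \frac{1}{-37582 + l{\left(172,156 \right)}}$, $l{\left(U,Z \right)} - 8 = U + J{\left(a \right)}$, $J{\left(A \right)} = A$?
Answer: $\frac{4604125}{133005068} \approx 0.034616$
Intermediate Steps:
$a = -1$ ($a = \frac{6}{-6} = 6 \left(- \frac{1}{6}\right) = -1$)
$l{\left(U,Z \right)} = 7 + U$ ($l{\left(U,Z \right)} = 8 + \left(U - 1\right) = 8 + \left(-1 + U\right) = 7 + U$)
$o = - \frac{1}{37403}$ ($o = \frac{1}{-37582 + \left(7 + 172\right)} = \frac{1}{-37582 + 179} = \frac{1}{-37403} = - \frac{1}{37403} \approx -2.6736 \cdot 10^{-5}$)
$\frac{1353}{39116} - o = \frac{1353}{39116} - - \frac{1}{37403} = 1353 \cdot \frac{1}{39116} + \frac{1}{37403} = \frac{123}{3556} + \frac{1}{37403} = \frac{4604125}{133005068}$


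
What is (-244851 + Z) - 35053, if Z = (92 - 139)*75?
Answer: -283429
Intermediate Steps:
Z = -3525 (Z = -47*75 = -3525)
(-244851 + Z) - 35053 = (-244851 - 3525) - 35053 = -248376 - 35053 = -283429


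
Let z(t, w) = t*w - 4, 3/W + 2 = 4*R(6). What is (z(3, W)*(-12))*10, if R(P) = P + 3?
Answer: 7620/17 ≈ 448.24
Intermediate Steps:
R(P) = 3 + P
W = 3/34 (W = 3/(-2 + 4*(3 + 6)) = 3/(-2 + 4*9) = 3/(-2 + 36) = 3/34 ≈ 0.088235)
z(t, w) = -4 + t*w
(z(3, W)*(-12))*10 = ((-4 + 3*(3/34))*(-12))*10 = ((-4 + 9/34)*(-12))*10 = -127/34*(-12)*10 = (762/17)*10 = 7620/17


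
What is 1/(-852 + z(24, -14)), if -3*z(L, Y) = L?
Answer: -1/860 ≈ -0.0011628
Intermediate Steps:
z(L, Y) = -L/3
1/(-852 + z(24, -14)) = 1/(-852 - ⅓*24) = 1/(-852 - 8) = 1/(-860) = -1/860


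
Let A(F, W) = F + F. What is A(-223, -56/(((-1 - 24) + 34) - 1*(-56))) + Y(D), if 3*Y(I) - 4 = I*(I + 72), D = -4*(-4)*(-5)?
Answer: -694/3 ≈ -231.33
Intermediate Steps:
D = -80 (D = 16*(-5) = -80)
Y(I) = 4/3 + I*(72 + I)/3 (Y(I) = 4/3 + (I*(I + 72))/3 = 4/3 + (I*(72 + I))/3 = 4/3 + I*(72 + I)/3)
A(F, W) = 2*F
A(-223, -56/(((-1 - 24) + 34) - 1*(-56))) + Y(D) = 2*(-223) + (4/3 + 24*(-80) + (⅓)*(-80)²) = -446 + (4/3 - 1920 + (⅓)*6400) = -446 + (4/3 - 1920 + 6400/3) = -446 + 644/3 = -694/3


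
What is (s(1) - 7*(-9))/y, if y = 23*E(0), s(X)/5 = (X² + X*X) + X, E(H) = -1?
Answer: -78/23 ≈ -3.3913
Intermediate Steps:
s(X) = 5*X + 10*X² (s(X) = 5*((X² + X*X) + X) = 5*((X² + X²) + X) = 5*(2*X² + X) = 5*(X + 2*X²) = 5*X + 10*X²)
y = -23 (y = 23*(-1) = -23)
(s(1) - 7*(-9))/y = (5*1*(1 + 2*1) - 7*(-9))/(-23) = (5*1*(1 + 2) - 1*(-63))*(-1/23) = (5*1*3 + 63)*(-1/23) = (15 + 63)*(-1/23) = 78*(-1/23) = -78/23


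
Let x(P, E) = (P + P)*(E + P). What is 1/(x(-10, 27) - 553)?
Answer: -1/893 ≈ -0.0011198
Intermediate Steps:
x(P, E) = 2*P*(E + P) (x(P, E) = (2*P)*(E + P) = 2*P*(E + P))
1/(x(-10, 27) - 553) = 1/(2*(-10)*(27 - 10) - 553) = 1/(2*(-10)*17 - 553) = 1/(-340 - 553) = 1/(-893) = -1/893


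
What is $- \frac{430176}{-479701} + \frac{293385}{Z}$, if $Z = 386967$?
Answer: $\frac{102400331359}{61876152289} \approx 1.6549$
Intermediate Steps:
$- \frac{430176}{-479701} + \frac{293385}{Z} = - \frac{430176}{-479701} + \frac{293385}{386967} = \left(-430176\right) \left(- \frac{1}{479701}\right) + 293385 \cdot \frac{1}{386967} = \frac{430176}{479701} + \frac{97795}{128989} = \frac{102400331359}{61876152289}$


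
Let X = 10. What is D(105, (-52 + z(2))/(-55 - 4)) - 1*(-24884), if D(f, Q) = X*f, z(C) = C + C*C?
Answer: 25934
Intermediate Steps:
z(C) = C + C**2
D(f, Q) = 10*f
D(105, (-52 + z(2))/(-55 - 4)) - 1*(-24884) = 10*105 - 1*(-24884) = 1050 + 24884 = 25934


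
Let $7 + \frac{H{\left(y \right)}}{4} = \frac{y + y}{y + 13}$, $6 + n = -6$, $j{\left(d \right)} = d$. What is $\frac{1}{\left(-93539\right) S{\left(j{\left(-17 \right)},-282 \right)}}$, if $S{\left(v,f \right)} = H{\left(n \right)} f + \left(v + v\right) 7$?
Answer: $- \frac{1}{3248609470} \approx -3.0782 \cdot 10^{-10}$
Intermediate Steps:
$n = -12$ ($n = -6 - 6 = -12$)
$H{\left(y \right)} = -28 + \frac{8 y}{13 + y}$ ($H{\left(y \right)} = -28 + 4 \frac{y + y}{y + 13} = -28 + 4 \frac{2 y}{13 + y} = -28 + \frac{8 y}{13 + y}$)
$S{\left(v,f \right)} = - 124 f + 14 v$ ($S{\left(v,f \right)} = \frac{4 \left(-91 - -60\right)}{13 - 12} f + \left(v + v\right) 7 = \frac{4 \left(-91 + 60\right)}{1} f + 2 v 7 = 4 \cdot 1 \left(-31\right) f + 14 v = - 124 f + 14 v$)
$\frac{1}{\left(-93539\right) S{\left(j{\left(-17 \right)},-282 \right)}} = \frac{1}{\left(-93539\right) \left(\left(-124\right) \left(-282\right) + 14 \left(-17\right)\right)} = - \frac{1}{93539 \left(34968 - 238\right)} = - \frac{1}{93539 \cdot 34730} = \left(- \frac{1}{93539}\right) \frac{1}{34730} = - \frac{1}{3248609470}$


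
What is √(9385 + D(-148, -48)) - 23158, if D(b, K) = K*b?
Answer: -23158 + √16489 ≈ -23030.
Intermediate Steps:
√(9385 + D(-148, -48)) - 23158 = √(9385 - 48*(-148)) - 23158 = √(9385 + 7104) - 23158 = √16489 - 23158 = -23158 + √16489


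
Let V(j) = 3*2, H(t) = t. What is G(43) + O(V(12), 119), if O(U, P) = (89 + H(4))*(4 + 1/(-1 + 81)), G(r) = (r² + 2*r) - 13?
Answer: 183613/80 ≈ 2295.2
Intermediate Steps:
G(r) = -13 + r² + 2*r
V(j) = 6
O(U, P) = 29853/80 (O(U, P) = (89 + 4)*(4 + 1/(-1 + 81)) = 93*(4 + 1/80) = 93*(321/80) = 29853/80)
G(43) + O(V(12), 119) = (-13 + 43² + 2*43) + 29853/80 = (-13 + 1849 + 86) + 29853/80 = 1922 + 29853/80 = 183613/80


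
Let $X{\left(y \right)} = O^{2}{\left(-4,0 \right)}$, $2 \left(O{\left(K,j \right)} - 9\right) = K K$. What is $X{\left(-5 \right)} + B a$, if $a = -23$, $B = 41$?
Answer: $-654$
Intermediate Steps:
$O{\left(K,j \right)} = 9 + \frac{K^{2}}{2}$ ($O{\left(K,j \right)} = 9 + \frac{K K}{2} = 9 + \frac{K^{2}}{2}$)
$X{\left(y \right)} = 289$ ($X{\left(y \right)} = \left(9 + \frac{\left(-4\right)^{2}}{2}\right)^{2} = \left(9 + \frac{1}{2} \cdot 16\right)^{2} = \left(9 + 8\right)^{2} = 17^{2} = 289$)
$X{\left(-5 \right)} + B a = 289 + 41 \left(-23\right) = 289 - 943 = -654$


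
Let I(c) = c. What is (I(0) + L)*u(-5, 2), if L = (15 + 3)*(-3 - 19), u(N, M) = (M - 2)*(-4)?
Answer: 0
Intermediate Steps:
u(N, M) = 8 - 4*M (u(N, M) = (-2 + M)*(-4) = 8 - 4*M)
L = -396 (L = 18*(-22) = -396)
(I(0) + L)*u(-5, 2) = (0 - 396)*(8 - 4*2) = -396*(8 - 8) = -396*0 = 0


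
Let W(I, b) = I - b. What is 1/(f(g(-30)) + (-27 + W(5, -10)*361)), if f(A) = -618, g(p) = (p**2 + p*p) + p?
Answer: 1/4770 ≈ 0.00020964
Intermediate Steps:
g(p) = p + 2*p**2 (g(p) = (p**2 + p**2) + p = 2*p**2 + p = p + 2*p**2)
1/(f(g(-30)) + (-27 + W(5, -10)*361)) = 1/(-618 + (-27 + (5 - 1*(-10))*361)) = 1/(-618 + (-27 + (5 + 10)*361)) = 1/(-618 + (-27 + 15*361)) = 1/(-618 + (-27 + 5415)) = 1/(-618 + 5388) = 1/4770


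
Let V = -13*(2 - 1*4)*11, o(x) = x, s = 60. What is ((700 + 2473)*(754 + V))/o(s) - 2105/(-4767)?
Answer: 87393583/1589 ≈ 54999.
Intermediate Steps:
V = 286 (V = -13*(2 - 4)*11 = -13*(-2)*11 = 26*11 = 286)
((700 + 2473)*(754 + V))/o(s) - 2105/(-4767) = ((700 + 2473)*(754 + 286))/60 - 2105/(-4767) = (3173*1040)*(1/60) - 2105*(-1/4767) = 3299920*(1/60) + 2105/4767 = 164996/3 + 2105/4767 = 87393583/1589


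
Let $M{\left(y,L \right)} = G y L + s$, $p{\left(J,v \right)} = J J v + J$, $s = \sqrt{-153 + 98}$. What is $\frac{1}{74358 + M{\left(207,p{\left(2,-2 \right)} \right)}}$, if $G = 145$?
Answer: $- \frac{9612}{1016295989} - \frac{i \sqrt{55}}{11179255879} \approx -9.4579 \cdot 10^{-6} - 6.6339 \cdot 10^{-10} i$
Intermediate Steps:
$s = i \sqrt{55}$ ($s = \sqrt{-55} = i \sqrt{55} \approx 7.4162 i$)
$p{\left(J,v \right)} = J + v J^{2}$ ($p{\left(J,v \right)} = J^{2} v + J = v J^{2} + J = J + v J^{2}$)
$M{\left(y,L \right)} = i \sqrt{55} + 145 L y$ ($M{\left(y,L \right)} = 145 y L + i \sqrt{55} = 145 L y + i \sqrt{55} = i \sqrt{55} + 145 L y$)
$\frac{1}{74358 + M{\left(207,p{\left(2,-2 \right)} \right)}} = \frac{1}{74358 + \left(i \sqrt{55} + 145 \cdot 2 \left(1 + 2 \left(-2\right)\right) 207\right)} = \frac{1}{74358 + \left(i \sqrt{55} + 145 \cdot 2 \left(1 - 4\right) 207\right)} = \frac{1}{74358 + \left(i \sqrt{55} + 145 \cdot 2 \left(-3\right) 207\right)} = \frac{1}{74358 + \left(i \sqrt{55} + 145 \left(-6\right) 207\right)} = \frac{1}{74358 - \left(180090 - i \sqrt{55}\right)} = \frac{1}{-105732 + i \sqrt{55}}$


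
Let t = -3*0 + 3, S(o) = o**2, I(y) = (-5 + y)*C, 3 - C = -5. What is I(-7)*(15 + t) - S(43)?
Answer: -3577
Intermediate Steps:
C = 8 (C = 3 - 1*(-5) = 3 + 5 = 8)
I(y) = -40 + 8*y (I(y) = (-5 + y)*8 = -40 + 8*y)
t = 3 (t = 0 + 3 = 3)
I(-7)*(15 + t) - S(43) = (-40 + 8*(-7))*(15 + 3) - 1*43**2 = (-40 - 56)*18 - 1*1849 = -96*18 - 1849 = -1728 - 1849 = -3577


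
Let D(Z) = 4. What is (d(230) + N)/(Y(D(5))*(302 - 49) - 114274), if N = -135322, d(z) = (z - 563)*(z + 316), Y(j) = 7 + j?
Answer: 317140/111491 ≈ 2.8445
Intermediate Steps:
d(z) = (-563 + z)*(316 + z)
(d(230) + N)/(Y(D(5))*(302 - 49) - 114274) = ((-177908 + 230**2 - 247*230) - 135322)/((7 + 4)*(302 - 49) - 114274) = ((-177908 + 52900 - 56810) - 135322)/(11*253 - 114274) = (-181818 - 135322)/(2783 - 114274) = -317140/(-111491) = -317140*(-1/111491) = 317140/111491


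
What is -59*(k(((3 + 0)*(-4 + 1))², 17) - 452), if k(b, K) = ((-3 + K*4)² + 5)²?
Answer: -1055654432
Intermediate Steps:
k(b, K) = (5 + (-3 + 4*K)²)² (k(b, K) = ((-3 + 4*K)² + 5)² = (5 + (-3 + 4*K)²)²)
-59*(k(((3 + 0)*(-4 + 1))², 17) - 452) = -59*((5 + (-3 + 4*17)²)² - 452) = -59*((5 + (-3 + 68)²)² - 452) = -59*((5 + 65²)² - 452) = -59*((5 + 4225)² - 452) = -59*(4230² - 452) = -59*(17892900 - 452) = -59*17892448 = -1055654432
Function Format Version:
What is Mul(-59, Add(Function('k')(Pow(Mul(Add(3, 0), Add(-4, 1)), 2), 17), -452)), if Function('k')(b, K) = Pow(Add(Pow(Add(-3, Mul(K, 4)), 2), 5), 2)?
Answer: -1055654432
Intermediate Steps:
Function('k')(b, K) = Pow(Add(5, Pow(Add(-3, Mul(4, K)), 2)), 2) (Function('k')(b, K) = Pow(Add(Pow(Add(-3, Mul(4, K)), 2), 5), 2) = Pow(Add(5, Pow(Add(-3, Mul(4, K)), 2)), 2))
Mul(-59, Add(Function('k')(Pow(Mul(Add(3, 0), Add(-4, 1)), 2), 17), -452)) = Mul(-59, Add(Pow(Add(5, Pow(Add(-3, Mul(4, 17)), 2)), 2), -452)) = Mul(-59, Add(Pow(Add(5, Pow(Add(-3, 68), 2)), 2), -452)) = Mul(-59, Add(Pow(Add(5, Pow(65, 2)), 2), -452)) = Mul(-59, Add(Pow(Add(5, 4225), 2), -452)) = Mul(-59, Add(Pow(4230, 2), -452)) = Mul(-59, Add(17892900, -452)) = Mul(-59, 17892448) = -1055654432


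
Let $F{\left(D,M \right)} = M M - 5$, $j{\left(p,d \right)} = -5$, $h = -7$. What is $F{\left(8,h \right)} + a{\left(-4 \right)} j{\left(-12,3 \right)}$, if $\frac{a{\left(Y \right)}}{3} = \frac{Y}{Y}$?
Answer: $29$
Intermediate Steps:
$a{\left(Y \right)} = 3$ ($a{\left(Y \right)} = 3 \frac{Y}{Y} = 3 \cdot 1 = 3$)
$F{\left(D,M \right)} = -5 + M^{2}$ ($F{\left(D,M \right)} = M^{2} - 5 = -5 + M^{2}$)
$F{\left(8,h \right)} + a{\left(-4 \right)} j{\left(-12,3 \right)} = \left(-5 + \left(-7\right)^{2}\right) + 3 \left(-5\right) = \left(-5 + 49\right) - 15 = 44 - 15 = 29$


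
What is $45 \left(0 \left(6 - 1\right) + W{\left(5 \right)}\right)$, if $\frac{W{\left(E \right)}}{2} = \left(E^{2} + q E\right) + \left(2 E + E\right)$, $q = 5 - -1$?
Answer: $6300$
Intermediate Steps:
$q = 6$ ($q = 5 + 1 = 6$)
$W{\left(E \right)} = 2 E^{2} + 18 E$ ($W{\left(E \right)} = 2 \left(\left(E^{2} + 6 E\right) + \left(2 E + E\right)\right) = 2 \left(\left(E^{2} + 6 E\right) + 3 E\right) = 2 \left(E^{2} + 9 E\right) = 2 E^{2} + 18 E$)
$45 \left(0 \left(6 - 1\right) + W{\left(5 \right)}\right) = 45 \left(0 \left(6 - 1\right) + 2 \cdot 5 \left(9 + 5\right)\right) = 45 \left(0 \cdot 5 + 2 \cdot 5 \cdot 14\right) = 45 \left(0 + 140\right) = 45 \cdot 140 = 6300$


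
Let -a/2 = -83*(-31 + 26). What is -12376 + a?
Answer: -13206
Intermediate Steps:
a = -830 (a = -(-166)*(-31 + 26) = -(-166)*(-5) = -2*415 = -830)
-12376 + a = -12376 - 830 = -13206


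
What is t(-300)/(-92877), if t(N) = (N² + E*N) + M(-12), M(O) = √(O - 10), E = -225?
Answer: -52500/30959 - I*√22/92877 ≈ -1.6958 - 5.0501e-5*I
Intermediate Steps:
M(O) = √(-10 + O)
t(N) = N² - 225*N + I*√22 (t(N) = (N² - 225*N) + √(-10 - 12) = (N² - 225*N) + √(-22) = (N² - 225*N) + I*√22 = N² - 225*N + I*√22)
t(-300)/(-92877) = ((-300)² - 225*(-300) + I*√22)/(-92877) = (90000 + 67500 + I*√22)*(-1/92877) = (157500 + I*√22)*(-1/92877) = -52500/30959 - I*√22/92877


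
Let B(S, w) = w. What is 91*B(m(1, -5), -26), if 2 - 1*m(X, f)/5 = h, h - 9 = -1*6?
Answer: -2366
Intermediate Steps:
h = 3 (h = 9 - 1*6 = 9 - 6 = 3)
m(X, f) = -5 (m(X, f) = 10 - 5*3 = 10 - 15 = -5)
91*B(m(1, -5), -26) = 91*(-26) = -2366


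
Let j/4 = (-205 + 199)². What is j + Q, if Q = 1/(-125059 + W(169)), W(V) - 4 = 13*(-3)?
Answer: 18013535/125094 ≈ 144.00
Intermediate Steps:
W(V) = -35 (W(V) = 4 + 13*(-3) = 4 - 39 = -35)
j = 144 (j = 4*(-205 + 199)² = 4*(-6)² = 4*36 = 144)
Q = -1/125094 (Q = 1/(-125059 - 35) = 1/(-125094) = -1/125094 ≈ -7.9940e-6)
j + Q = 144 - 1/125094 = 18013535/125094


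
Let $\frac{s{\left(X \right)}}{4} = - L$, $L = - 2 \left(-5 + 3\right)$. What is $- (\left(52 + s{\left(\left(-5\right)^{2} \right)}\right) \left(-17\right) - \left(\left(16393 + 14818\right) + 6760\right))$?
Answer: $38583$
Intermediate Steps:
$L = 4$ ($L = \left(-2\right) \left(-2\right) = 4$)
$s{\left(X \right)} = -16$ ($s{\left(X \right)} = 4 \left(\left(-1\right) 4\right) = 4 \left(-4\right) = -16$)
$- (\left(52 + s{\left(\left(-5\right)^{2} \right)}\right) \left(-17\right) - \left(\left(16393 + 14818\right) + 6760\right)) = - (\left(52 - 16\right) \left(-17\right) - \left(\left(16393 + 14818\right) + 6760\right)) = - (36 \left(-17\right) - \left(31211 + 6760\right)) = - (-612 - 37971) = \left(-1\right) \left(-38583\right) = 38583$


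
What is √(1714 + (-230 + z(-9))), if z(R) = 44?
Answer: 2*√382 ≈ 39.090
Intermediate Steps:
√(1714 + (-230 + z(-9))) = √(1714 + (-230 + 44)) = √(1714 - 186) = √1528 = 2*√382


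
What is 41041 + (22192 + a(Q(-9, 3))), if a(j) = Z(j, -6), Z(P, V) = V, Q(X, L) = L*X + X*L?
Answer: 63227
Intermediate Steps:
Q(X, L) = 2*L*X (Q(X, L) = L*X + L*X = 2*L*X)
a(j) = -6
41041 + (22192 + a(Q(-9, 3))) = 41041 + (22192 - 6) = 41041 + 22186 = 63227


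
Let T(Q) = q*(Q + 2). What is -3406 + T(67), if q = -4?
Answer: -3682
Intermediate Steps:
T(Q) = -8 - 4*Q (T(Q) = -4*(Q + 2) = -4*(2 + Q) = -8 - 4*Q)
-3406 + T(67) = -3406 + (-8 - 4*67) = -3406 + (-8 - 268) = -3406 - 276 = -3682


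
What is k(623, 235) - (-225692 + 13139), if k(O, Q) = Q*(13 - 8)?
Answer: 213728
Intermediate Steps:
k(O, Q) = 5*Q (k(O, Q) = Q*5 = 5*Q)
k(623, 235) - (-225692 + 13139) = 5*235 - (-225692 + 13139) = 1175 - 1*(-212553) = 1175 + 212553 = 213728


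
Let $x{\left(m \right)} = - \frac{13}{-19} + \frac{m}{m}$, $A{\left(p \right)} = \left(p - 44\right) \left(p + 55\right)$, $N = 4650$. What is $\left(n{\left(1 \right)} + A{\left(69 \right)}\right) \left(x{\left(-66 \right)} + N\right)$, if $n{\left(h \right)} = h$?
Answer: $\frac{274072582}{19} \approx 1.4425 \cdot 10^{7}$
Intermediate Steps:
$A{\left(p \right)} = \left(-44 + p\right) \left(55 + p\right)$
$x{\left(m \right)} = \frac{32}{19}$ ($x{\left(m \right)} = \left(-13\right) \left(- \frac{1}{19}\right) + 1 = \frac{13}{19} + 1 = \frac{32}{19}$)
$\left(n{\left(1 \right)} + A{\left(69 \right)}\right) \left(x{\left(-66 \right)} + N\right) = \left(1 + \left(-2420 + 69^{2} + 11 \cdot 69\right)\right) \left(\frac{32}{19} + 4650\right) = \left(1 + \left(-2420 + 4761 + 759\right)\right) \frac{88382}{19} = \left(1 + 3100\right) \frac{88382}{19} = 3101 \cdot \frac{88382}{19} = \frac{274072582}{19}$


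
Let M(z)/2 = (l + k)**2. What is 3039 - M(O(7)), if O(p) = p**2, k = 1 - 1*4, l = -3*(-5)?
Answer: 2751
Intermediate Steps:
l = 15
k = -3 (k = 1 - 4 = -3)
M(z) = 288 (M(z) = 2*(15 - 3)**2 = 2*12**2 = 2*144 = 288)
3039 - M(O(7)) = 3039 - 1*288 = 3039 - 288 = 2751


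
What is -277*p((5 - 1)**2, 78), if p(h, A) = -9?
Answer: 2493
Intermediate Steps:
-277*p((5 - 1)**2, 78) = -277*(-9) = 2493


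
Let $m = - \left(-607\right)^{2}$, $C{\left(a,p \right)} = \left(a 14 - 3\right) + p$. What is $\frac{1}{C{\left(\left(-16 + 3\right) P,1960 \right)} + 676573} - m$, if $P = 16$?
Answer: $\frac{248930776483}{675618} \approx 3.6845 \cdot 10^{5}$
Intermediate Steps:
$C{\left(a,p \right)} = -3 + p + 14 a$ ($C{\left(a,p \right)} = \left(14 a - 3\right) + p = \left(-3 + 14 a\right) + p = -3 + p + 14 a$)
$m = -368449$ ($m = \left(-1\right) 368449 = -368449$)
$\frac{1}{C{\left(\left(-16 + 3\right) P,1960 \right)} + 676573} - m = \frac{1}{\left(-3 + 1960 + 14 \left(-16 + 3\right) 16\right) + 676573} - -368449 = \frac{1}{\left(-3 + 1960 + 14 \left(\left(-13\right) 16\right)\right) + 676573} + 368449 = \frac{1}{\left(-3 + 1960 + 14 \left(-208\right)\right) + 676573} + 368449 = \frac{1}{\left(-3 + 1960 - 2912\right) + 676573} + 368449 = \frac{1}{-955 + 676573} + 368449 = \frac{1}{675618} + 368449 = \frac{248930776483}{675618}$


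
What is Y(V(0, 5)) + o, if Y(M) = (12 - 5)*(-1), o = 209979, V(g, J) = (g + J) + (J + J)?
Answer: 209972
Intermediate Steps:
V(g, J) = g + 3*J (V(g, J) = (J + g) + 2*J = g + 3*J)
Y(M) = -7 (Y(M) = 7*(-1) = -7)
Y(V(0, 5)) + o = -7 + 209979 = 209972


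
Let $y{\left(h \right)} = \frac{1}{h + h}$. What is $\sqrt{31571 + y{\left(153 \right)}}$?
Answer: $\frac{\sqrt{328464718}}{102} \approx 177.68$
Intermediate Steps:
$y{\left(h \right)} = \frac{1}{2 h}$
$\sqrt{31571 + y{\left(153 \right)}} = \sqrt{31571 + \frac{1}{2 \cdot 153}} = \sqrt{31571 + \frac{1}{2} \cdot \frac{1}{153}} = \sqrt{31571 + \frac{1}{306}} = \sqrt{\frac{9660727}{306}} = \frac{\sqrt{328464718}}{102}$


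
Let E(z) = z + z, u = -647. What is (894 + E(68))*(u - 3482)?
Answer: -4252870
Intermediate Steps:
E(z) = 2*z
(894 + E(68))*(u - 3482) = (894 + 2*68)*(-647 - 3482) = (894 + 136)*(-4129) = 1030*(-4129) = -4252870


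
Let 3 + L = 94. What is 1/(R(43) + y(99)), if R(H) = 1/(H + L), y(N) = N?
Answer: 134/13267 ≈ 0.010100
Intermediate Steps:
L = 91 (L = -3 + 94 = 91)
R(H) = 1/(91 + H) (R(H) = 1/(H + 91) = 1/(91 + H))
1/(R(43) + y(99)) = 1/(1/(91 + 43) + 99) = 1/(1/134 + 99) = 1/(13267/134) = 134/13267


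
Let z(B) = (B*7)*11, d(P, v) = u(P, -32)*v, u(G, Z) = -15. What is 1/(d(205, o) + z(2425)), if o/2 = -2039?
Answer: 1/247895 ≈ 4.0340e-6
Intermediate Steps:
o = -4078 (o = 2*(-2039) = -4078)
d(P, v) = -15*v
z(B) = 77*B (z(B) = (7*B)*11 = 77*B)
1/(d(205, o) + z(2425)) = 1/(-15*(-4078) + 77*2425) = 1/(61170 + 186725) = 1/247895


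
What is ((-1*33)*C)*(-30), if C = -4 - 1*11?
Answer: -14850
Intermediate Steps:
C = -15 (C = -4 - 11 = -15)
((-1*33)*C)*(-30) = (-1*33*(-15))*(-30) = -33*(-15)*(-30) = 495*(-30) = -14850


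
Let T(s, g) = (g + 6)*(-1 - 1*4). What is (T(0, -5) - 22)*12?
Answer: -324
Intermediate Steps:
T(s, g) = -30 - 5*g (T(s, g) = (6 + g)*(-1 - 4) = (6 + g)*(-5) = -30 - 5*g)
(T(0, -5) - 22)*12 = ((-30 - 5*(-5)) - 22)*12 = ((-30 + 25) - 22)*12 = (-5 - 22)*12 = -27*12 = -324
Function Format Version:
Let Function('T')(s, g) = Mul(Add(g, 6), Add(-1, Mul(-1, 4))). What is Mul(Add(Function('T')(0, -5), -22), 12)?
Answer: -324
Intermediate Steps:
Function('T')(s, g) = Add(-30, Mul(-5, g)) (Function('T')(s, g) = Mul(Add(6, g), Add(-1, -4)) = Mul(Add(6, g), -5) = Add(-30, Mul(-5, g)))
Mul(Add(Function('T')(0, -5), -22), 12) = Mul(Add(Add(-30, Mul(-5, -5)), -22), 12) = Mul(Add(Add(-30, 25), -22), 12) = Mul(Add(-5, -22), 12) = Mul(-27, 12) = -324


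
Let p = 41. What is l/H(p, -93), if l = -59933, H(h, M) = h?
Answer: -59933/41 ≈ -1461.8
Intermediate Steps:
l/H(p, -93) = -59933/41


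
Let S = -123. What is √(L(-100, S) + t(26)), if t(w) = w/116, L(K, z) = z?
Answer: I*√413018/58 ≈ 11.08*I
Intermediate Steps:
t(w) = w/116 (t(w) = w*(1/116) = w/116)
√(L(-100, S) + t(26)) = √(-123 + (1/116)*26) = √(-123 + 13/58) = √(-7121/58) = I*√413018/58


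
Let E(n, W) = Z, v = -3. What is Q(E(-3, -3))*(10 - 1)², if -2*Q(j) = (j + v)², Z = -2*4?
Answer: -9801/2 ≈ -4900.5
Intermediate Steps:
Z = -8
E(n, W) = -8
Q(j) = -(-3 + j)²/2 (Q(j) = -(j - 3)²/2 = -(-3 + j)²/2)
Q(E(-3, -3))*(10 - 1)² = (-(-3 - 8)²/2)*(10 - 1)² = -½*(-11)²*9² = -½*121*81 = -121/2*81 = -9801/2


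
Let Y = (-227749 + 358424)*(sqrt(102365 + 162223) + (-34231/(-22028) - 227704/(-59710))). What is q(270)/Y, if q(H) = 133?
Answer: -20583286821422165148/996800825418019059482989555 + 4601780660719865504*sqrt(66147)/598080495250811435689793733 ≈ 1.9582e-6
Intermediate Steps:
Y = 92253893664735/131529188 + 261350*sqrt(66147) (Y = 130675*(sqrt(264588) + (-34231*(-1/22028) - 227704*(-1/59710))) = 130675*(2*sqrt(66147) + (34231/22028 + 113852/29855)) = 130675*(2*sqrt(66147) + 3529898361/657645940) = 130675*(3529898361/657645940 + 2*sqrt(66147)) = 92253893664735/131529188 + 261350*sqrt(66147) ≈ 6.7918e+7)
q(270)/Y = 133/(92253893664735/131529188 + 261350*sqrt(66147))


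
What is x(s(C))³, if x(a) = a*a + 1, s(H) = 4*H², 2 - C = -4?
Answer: 8917390455553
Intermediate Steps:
C = 6 (C = 2 - 1*(-4) = 2 + 4 = 6)
x(a) = 1 + a² (x(a) = a² + 1 = 1 + a²)
x(s(C))³ = (1 + (4*6²)²)³ = (1 + (4*36)²)³ = (1 + 144²)³ = (1 + 20736)³ = 20737³ = 8917390455553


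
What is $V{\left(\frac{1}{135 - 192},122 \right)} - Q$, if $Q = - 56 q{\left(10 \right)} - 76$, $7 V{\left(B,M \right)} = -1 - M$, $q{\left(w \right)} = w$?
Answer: $\frac{4329}{7} \approx 618.43$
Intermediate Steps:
$V{\left(B,M \right)} = - \frac{1}{7} - \frac{M}{7}$ ($V{\left(B,M \right)} = \frac{-1 - M}{7} = - \frac{1}{7} - \frac{M}{7}$)
$Q = -636$ ($Q = \left(-56\right) 10 - 76 = -560 - 76 = -636$)
$V{\left(\frac{1}{135 - 192},122 \right)} - Q = \left(- \frac{1}{7} - \frac{122}{7}\right) - -636 = \left(- \frac{1}{7} - \frac{122}{7}\right) + 636 = - \frac{123}{7} + 636 = \frac{4329}{7}$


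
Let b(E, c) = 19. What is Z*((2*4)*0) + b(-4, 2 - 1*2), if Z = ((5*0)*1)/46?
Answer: 19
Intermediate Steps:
Z = 0 (Z = (0*1)*(1/46) = 0*(1/46) = 0)
Z*((2*4)*0) + b(-4, 2 - 1*2) = 0*((2*4)*0) + 19 = 0*(8*0) + 19 = 0*0 + 19 = 0 + 19 = 19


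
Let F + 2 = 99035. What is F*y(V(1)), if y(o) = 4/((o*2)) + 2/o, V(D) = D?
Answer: 396132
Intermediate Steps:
F = 99033 (F = -2 + 99035 = 99033)
y(o) = 4/o (y(o) = 4/((2*o)) + 2/o = 4*(1/(2*o)) + 2/o = 2/o + 2/o = 4/o)
F*y(V(1)) = 99033*(4/1) = 99033*(4*1) = 99033*4 = 396132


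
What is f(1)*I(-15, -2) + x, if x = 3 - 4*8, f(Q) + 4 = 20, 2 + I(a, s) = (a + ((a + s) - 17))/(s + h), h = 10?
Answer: -159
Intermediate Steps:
I(a, s) = -2 + (-17 + s + 2*a)/(10 + s) (I(a, s) = -2 + (a + ((a + s) - 17))/(s + 10) = -2 + (a + (-17 + a + s))/(10 + s) = -2 + (-17 + s + 2*a)/(10 + s))
f(Q) = 16 (f(Q) = -4 + 20 = 16)
x = -29 (x = 3 - 32 = -29)
f(1)*I(-15, -2) + x = 16*((-37 - 1*(-2) + 2*(-15))/(10 - 2)) - 29 = 16*((-37 + 2 - 30)/8) - 29 = 16*((⅛)*(-65)) - 29 = 16*(-65/8) - 29 = -130 - 29 = -159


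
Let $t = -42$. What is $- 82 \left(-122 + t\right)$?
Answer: $13448$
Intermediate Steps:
$- 82 \left(-122 + t\right) = - 82 \left(-122 - 42\right) = \left(-82\right) \left(-164\right) = 13448$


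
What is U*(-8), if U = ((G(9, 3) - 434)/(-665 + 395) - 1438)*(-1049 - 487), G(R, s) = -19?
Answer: -264742912/15 ≈ -1.7650e+7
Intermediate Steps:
U = 33092864/15 (U = ((-19 - 434)/(-665 + 395) - 1438)*(-1049 - 487) = (-453/(-270) - 1438)*(-1536) = (-453*(-1/270) - 1438)*(-1536) = (151/90 - 1438)*(-1536) = -129269/90*(-1536) = 33092864/15 ≈ 2.2062e+6)
U*(-8) = (33092864/15)*(-8) = -264742912/15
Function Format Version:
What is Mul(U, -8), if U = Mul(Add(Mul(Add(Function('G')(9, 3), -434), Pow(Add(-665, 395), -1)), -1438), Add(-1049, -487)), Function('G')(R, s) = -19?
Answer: Rational(-264742912, 15) ≈ -1.7650e+7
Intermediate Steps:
U = Rational(33092864, 15) (U = Mul(Add(Mul(Add(-19, -434), Pow(Add(-665, 395), -1)), -1438), Add(-1049, -487)) = Mul(Add(Mul(-453, Pow(-270, -1)), -1438), -1536) = Mul(Add(Mul(-453, Rational(-1, 270)), -1438), -1536) = Mul(Add(Rational(151, 90), -1438), -1536) = Mul(Rational(-129269, 90), -1536) = Rational(33092864, 15) ≈ 2.2062e+6)
Mul(U, -8) = Mul(Rational(33092864, 15), -8) = Rational(-264742912, 15)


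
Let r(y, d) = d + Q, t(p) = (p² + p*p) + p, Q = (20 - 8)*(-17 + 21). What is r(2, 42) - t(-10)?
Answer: -100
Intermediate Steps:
Q = 48 (Q = 12*4 = 48)
t(p) = p + 2*p² (t(p) = (p² + p²) + p = 2*p² + p = p + 2*p²)
r(y, d) = 48 + d (r(y, d) = d + 48 = 48 + d)
r(2, 42) - t(-10) = (48 + 42) - (-10)*(1 + 2*(-10)) = 90 - (-10)*(1 - 20) = 90 - (-10)*(-19) = 90 - 1*190 = 90 - 190 = -100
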